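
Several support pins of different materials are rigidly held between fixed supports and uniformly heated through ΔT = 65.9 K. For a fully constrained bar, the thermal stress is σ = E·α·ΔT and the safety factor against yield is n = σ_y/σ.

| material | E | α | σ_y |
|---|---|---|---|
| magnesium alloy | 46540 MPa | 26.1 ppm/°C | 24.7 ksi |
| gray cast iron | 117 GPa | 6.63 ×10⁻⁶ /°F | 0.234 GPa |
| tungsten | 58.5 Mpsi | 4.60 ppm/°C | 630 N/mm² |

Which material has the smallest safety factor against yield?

magnesium alloy

Per material, after unit conversion:
  magnesium alloy: E = 46.54, α = 26.1, σ_y = 170.3 → σ = 80.0 MPa, n = 2.13
  gray cast iron: E = 117.0, α = 11.9, σ_y = 234.0 → σ = 92.0 MPa, n = 2.54
  tungsten: E = 403.3, α = 4.60, σ_y = 630.0 → σ = 122 MPa, n = 5.15
Smallest n: magnesium alloy with n = 2.13.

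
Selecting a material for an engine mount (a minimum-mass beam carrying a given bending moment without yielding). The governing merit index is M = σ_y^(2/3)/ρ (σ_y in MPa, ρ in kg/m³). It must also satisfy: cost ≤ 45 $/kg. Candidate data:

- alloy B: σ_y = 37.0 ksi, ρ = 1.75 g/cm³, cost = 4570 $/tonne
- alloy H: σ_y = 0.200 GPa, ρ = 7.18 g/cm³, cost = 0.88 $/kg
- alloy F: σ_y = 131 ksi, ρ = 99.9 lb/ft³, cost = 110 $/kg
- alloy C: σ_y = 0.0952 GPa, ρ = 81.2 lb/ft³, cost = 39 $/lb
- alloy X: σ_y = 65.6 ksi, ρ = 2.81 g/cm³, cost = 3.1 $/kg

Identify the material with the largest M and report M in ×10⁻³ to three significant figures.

alloy B, M = 23.0×10⁻³

Screen on constraints: cost ≤ 45 $/kg. Survivors: alloy B, alloy H, alloy X.
Convert each candidate to consistent units, then evaluate M:
  alloy B: σ_y = 255.1 MPa, ρ = 1750 kg/m³
  alloy H: σ_y = 200.0 MPa, ρ = 7180 kg/m³
  alloy X: σ_y = 452.3 MPa, ρ = 2810 kg/m³
  alloy B: M = 23.0×10⁻³
  alloy X: M = 21.0×10⁻³
  alloy H: M = 4.76×10⁻³
Alloy B has the largest M.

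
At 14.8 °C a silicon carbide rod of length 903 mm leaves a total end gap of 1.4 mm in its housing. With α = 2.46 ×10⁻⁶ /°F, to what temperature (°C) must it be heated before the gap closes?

α = 2.46×10⁻⁶/°F × 9/5 = 4.43×10⁻⁶/K.
α·L₀·ΔT = 1.4 mm ⇒ ΔT = 1.4 / (4.43×10⁻⁶ × 903.0) = 350.1 K.
T = 14.8 + 350.1 = 364.9 °C.

365 °C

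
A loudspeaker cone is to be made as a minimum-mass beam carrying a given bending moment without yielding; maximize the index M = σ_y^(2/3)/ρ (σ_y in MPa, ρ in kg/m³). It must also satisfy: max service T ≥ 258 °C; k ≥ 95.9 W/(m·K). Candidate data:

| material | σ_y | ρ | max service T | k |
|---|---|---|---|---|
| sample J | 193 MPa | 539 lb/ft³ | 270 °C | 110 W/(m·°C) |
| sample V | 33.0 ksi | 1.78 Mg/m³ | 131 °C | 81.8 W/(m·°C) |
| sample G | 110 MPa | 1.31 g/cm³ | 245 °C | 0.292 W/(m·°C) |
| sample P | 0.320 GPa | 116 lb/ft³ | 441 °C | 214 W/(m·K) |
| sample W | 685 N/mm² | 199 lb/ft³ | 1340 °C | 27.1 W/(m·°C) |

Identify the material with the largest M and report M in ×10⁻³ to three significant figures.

Screen on constraints: max service T ≥ 258 °C; k ≥ 95.9 W/(m·K). Survivors: sample J, sample P.
After converting to SI:
  sample J: σ_y = 193.0 MPa, ρ = 8634 kg/m³
  sample P: σ_y = 320.0 MPa, ρ = 1858 kg/m³
  sample P: M = 25.2×10⁻³
  sample J: M = 3.87×10⁻³
Sample P has the largest M.

sample P, M = 25.2×10⁻³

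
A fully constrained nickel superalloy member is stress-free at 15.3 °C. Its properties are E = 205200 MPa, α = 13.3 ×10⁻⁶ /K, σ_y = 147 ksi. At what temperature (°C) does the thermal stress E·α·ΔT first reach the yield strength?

387 °C

E = 205200 MPa = 205.2 GPa.
σ_y = 147 ksi = 1014 MPa.
E·α·ΔT = 1014 MPa ⇒ ΔT = 1014 / (205.2×10³ × 13.3×10⁻⁶) = 371.4 K.
T = 15.3 + 371.4 = 386.7 °C.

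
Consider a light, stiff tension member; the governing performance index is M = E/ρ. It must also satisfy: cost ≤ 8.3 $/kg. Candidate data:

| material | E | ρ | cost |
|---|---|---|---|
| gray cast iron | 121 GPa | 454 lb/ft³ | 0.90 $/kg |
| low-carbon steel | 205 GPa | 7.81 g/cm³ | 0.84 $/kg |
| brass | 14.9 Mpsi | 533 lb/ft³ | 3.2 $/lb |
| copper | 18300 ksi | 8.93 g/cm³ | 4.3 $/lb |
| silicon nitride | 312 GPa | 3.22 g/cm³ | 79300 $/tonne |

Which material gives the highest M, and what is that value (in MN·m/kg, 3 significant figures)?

low-carbon steel, M = 26.2 MN·m/kg

Screen on constraints: cost ≤ 8.3 $/kg. Survivors: gray cast iron, low-carbon steel, brass.
Putting every candidate on a common basis:
  gray cast iron: E = 121.0 GPa, ρ = 7272 kg/m³
  low-carbon steel: E = 205.0 GPa, ρ = 7810 kg/m³
  brass: E = 102.7 GPa, ρ = 8538 kg/m³
  low-carbon steel: M = 26.2 MN·m/kg
  gray cast iron: M = 16.6 MN·m/kg
  brass: M = 12.0 MN·m/kg
Low-carbon steel has the largest M.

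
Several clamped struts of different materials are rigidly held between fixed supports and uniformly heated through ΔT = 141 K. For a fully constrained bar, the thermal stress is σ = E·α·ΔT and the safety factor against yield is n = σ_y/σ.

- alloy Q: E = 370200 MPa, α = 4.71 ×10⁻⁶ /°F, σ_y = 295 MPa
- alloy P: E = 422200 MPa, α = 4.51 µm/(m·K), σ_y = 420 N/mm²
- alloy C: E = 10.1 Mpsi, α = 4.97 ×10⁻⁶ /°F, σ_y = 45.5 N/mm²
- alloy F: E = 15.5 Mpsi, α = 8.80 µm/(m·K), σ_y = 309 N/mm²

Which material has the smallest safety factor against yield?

Converting E to GPa, α to ×10⁻⁶/K, σ_y to MPa, then σ and n for each:
  alloy Q: E = 370.2, α = 8.48, σ_y = 295.0 → σ = 443 MPa, n = 0.667
  alloy P: E = 422.2, α = 4.51, σ_y = 420.0 → σ = 268 MPa, n = 1.56
  alloy C: E = 69.64, α = 8.95, σ_y = 45.50 → σ = 87.8 MPa, n = 0.518
  alloy F: E = 106.9, α = 8.80, σ_y = 309.0 → σ = 133 MPa, n = 2.33
Alloy C has the lowest safety factor, n = 0.518.

alloy C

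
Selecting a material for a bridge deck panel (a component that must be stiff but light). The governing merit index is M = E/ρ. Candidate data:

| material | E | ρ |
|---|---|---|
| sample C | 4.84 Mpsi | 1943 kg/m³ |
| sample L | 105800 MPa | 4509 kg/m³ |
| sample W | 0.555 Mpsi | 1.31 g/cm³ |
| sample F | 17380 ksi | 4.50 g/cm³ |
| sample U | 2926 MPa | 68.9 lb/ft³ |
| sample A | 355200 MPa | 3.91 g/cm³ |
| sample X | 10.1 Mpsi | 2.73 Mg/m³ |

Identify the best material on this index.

After converting to SI:
  sample C: E = 33.37 GPa, ρ = 1943 kg/m³
  sample L: E = 105.8 GPa, ρ = 4509 kg/m³
  sample W: E = 3.827 GPa, ρ = 1310 kg/m³
  sample F: E = 119.8 GPa, ρ = 4500 kg/m³
  sample U: E = 2.926 GPa, ρ = 1104 kg/m³
  sample A: E = 355.2 GPa, ρ = 3910 kg/m³
  sample X: E = 69.64 GPa, ρ = 2730 kg/m³
  sample A: M = 90.8 MN·m/kg
  sample F: M = 26.6 MN·m/kg
  sample X: M = 25.5 MN·m/kg
  sample L: M = 23.5 MN·m/kg
  sample C: M = 17.2 MN·m/kg
  sample W: M = 2.92 MN·m/kg
  sample U: M = 2.65 MN·m/kg
Sample A has the largest M.

sample A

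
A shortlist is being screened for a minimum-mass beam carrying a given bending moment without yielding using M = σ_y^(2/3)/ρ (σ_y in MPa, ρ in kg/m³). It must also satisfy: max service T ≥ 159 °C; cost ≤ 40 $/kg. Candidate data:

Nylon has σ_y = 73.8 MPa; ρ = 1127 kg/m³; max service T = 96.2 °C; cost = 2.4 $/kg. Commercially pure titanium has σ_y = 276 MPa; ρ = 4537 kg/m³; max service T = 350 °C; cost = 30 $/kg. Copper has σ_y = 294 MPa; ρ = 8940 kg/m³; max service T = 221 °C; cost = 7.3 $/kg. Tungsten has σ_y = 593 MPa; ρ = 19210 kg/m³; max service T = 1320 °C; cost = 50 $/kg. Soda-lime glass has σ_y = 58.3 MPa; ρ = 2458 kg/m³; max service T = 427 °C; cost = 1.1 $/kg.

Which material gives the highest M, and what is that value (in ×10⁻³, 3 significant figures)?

commercially pure titanium, M = 9.34×10⁻³

Screen on constraints: max service T ≥ 159 °C; cost ≤ 40 $/kg. Survivors: commercially pure titanium, copper, soda-lime glass.
Per-candidate index values:
  commercially pure titanium: M = 9.34×10⁻³
  soda-lime glass: M = 6.12×10⁻³
  copper: M = 4.95×10⁻³
The maximum is for commercially pure titanium.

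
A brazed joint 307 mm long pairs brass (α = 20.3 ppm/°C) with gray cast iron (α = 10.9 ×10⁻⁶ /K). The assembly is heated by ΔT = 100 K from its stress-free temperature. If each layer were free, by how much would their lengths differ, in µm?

Δα = |20.3 − 10.9|×10⁻⁶/K = 9.40×10⁻⁶/K.
ΔL_mismatch = Δα·L·ΔT = 9.40×10⁻⁶ × 307.0 mm × 100.0 K = 289 µm.

289 µm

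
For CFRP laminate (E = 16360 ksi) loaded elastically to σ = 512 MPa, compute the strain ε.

E = 16360 ksi = 112.8 GPa = 112800 MPa.
ε = σ/E = 512 / 112800 = 4.54×10⁻³.

4.54×10⁻³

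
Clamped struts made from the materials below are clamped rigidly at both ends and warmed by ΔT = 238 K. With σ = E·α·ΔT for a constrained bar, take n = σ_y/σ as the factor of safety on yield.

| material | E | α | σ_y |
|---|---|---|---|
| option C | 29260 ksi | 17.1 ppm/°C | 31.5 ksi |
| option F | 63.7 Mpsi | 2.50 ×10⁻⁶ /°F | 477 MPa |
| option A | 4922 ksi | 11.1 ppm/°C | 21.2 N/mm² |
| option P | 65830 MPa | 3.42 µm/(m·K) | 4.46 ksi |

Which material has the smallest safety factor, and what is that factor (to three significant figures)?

In consistent units (E in GPa, α in ×10⁻⁶/K, σ_y in MPa):
  option C: E = 201.7, α = 17.1, σ_y = 217.2 → σ = 821 MPa, n = 0.265
  option F: E = 439.2, α = 4.50, σ_y = 477.0 → σ = 470 MPa, n = 1.01
  option A: E = 33.94, α = 11.1, σ_y = 21.20 → σ = 89.7 MPa, n = 0.236
  option P: E = 65.83, α = 3.42, σ_y = 30.75 → σ = 53.6 MPa, n = 0.574
Option A has the lowest safety factor, n = 0.236.

option A, n = 0.236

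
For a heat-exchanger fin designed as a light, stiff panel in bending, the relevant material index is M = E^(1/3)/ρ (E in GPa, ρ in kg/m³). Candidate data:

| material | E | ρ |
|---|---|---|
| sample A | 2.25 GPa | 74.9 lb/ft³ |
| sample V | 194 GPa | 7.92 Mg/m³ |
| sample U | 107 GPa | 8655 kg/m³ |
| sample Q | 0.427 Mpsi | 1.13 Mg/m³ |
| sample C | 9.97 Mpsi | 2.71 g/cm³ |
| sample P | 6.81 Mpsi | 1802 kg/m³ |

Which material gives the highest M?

In SI units:
  sample A: E = 2.250 GPa, ρ = 1200 kg/m³
  sample V: E = 194.0 GPa, ρ = 7920 kg/m³
  sample U: E = 107.0 GPa, ρ = 8655 kg/m³
  sample Q: E = 2.944 GPa, ρ = 1130 kg/m³
  sample C: E = 68.74 GPa, ρ = 2710 kg/m³
  sample P: E = 46.95 GPa, ρ = 1802 kg/m³
  sample P: M = 2.00×10⁻³
  sample C: M = 1.51×10⁻³
  sample Q: M = 1.27×10⁻³
  sample A: M = 1.09×10⁻³
  sample V: M = 0.731×10⁻³
  sample U: M = 0.549×10⁻³
Sample P ranks first.

sample P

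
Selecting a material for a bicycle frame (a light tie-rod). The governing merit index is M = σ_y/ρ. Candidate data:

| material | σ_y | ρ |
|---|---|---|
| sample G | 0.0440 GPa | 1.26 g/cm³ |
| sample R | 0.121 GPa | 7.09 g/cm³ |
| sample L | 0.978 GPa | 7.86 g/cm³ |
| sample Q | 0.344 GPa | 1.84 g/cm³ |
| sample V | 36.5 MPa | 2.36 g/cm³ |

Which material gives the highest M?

Convert each candidate to consistent units, then evaluate M:
  sample G: σ_y = 44.00 MPa, ρ = 1260 kg/m³
  sample R: σ_y = 121.0 MPa, ρ = 7090 kg/m³
  sample L: σ_y = 978.0 MPa, ρ = 7860 kg/m³
  sample Q: σ_y = 344.0 MPa, ρ = 1840 kg/m³
  sample V: σ_y = 36.50 MPa, ρ = 2360 kg/m³
  sample Q: M = 187 kN·m/kg
  sample L: M = 124 kN·m/kg
  sample G: M = 34.9 kN·m/kg
  sample R: M = 17.1 kN·m/kg
  sample V: M = 15.5 kN·m/kg
Sample Q has the largest M.

sample Q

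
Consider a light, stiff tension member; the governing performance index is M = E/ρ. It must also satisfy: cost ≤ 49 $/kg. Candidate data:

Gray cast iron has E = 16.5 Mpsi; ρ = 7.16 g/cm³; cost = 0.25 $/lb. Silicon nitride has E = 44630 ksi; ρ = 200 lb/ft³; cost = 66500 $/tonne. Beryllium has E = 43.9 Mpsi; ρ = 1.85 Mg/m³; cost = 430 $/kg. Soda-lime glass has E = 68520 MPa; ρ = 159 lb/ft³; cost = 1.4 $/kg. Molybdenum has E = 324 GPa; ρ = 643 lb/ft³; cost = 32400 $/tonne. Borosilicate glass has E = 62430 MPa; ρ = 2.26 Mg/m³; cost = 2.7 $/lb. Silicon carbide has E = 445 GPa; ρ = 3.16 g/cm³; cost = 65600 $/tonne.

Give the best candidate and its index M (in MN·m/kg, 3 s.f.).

Screen on constraints: cost ≤ 49 $/kg. Survivors: gray cast iron, soda-lime glass, molybdenum, borosilicate glass.
In SI units:
  gray cast iron: E = 113.8 GPa, ρ = 7160 kg/m³
  soda-lime glass: E = 68.52 GPa, ρ = 2547 kg/m³
  molybdenum: E = 324.0 GPa, ρ = 10300 kg/m³
  borosilicate glass: E = 62.43 GPa, ρ = 2260 kg/m³
  molybdenum: M = 31.5 MN·m/kg
  borosilicate glass: M = 27.6 MN·m/kg
  soda-lime glass: M = 26.9 MN·m/kg
  gray cast iron: M = 15.9 MN·m/kg
Molybdenum has the largest M.

molybdenum, M = 31.5 MN·m/kg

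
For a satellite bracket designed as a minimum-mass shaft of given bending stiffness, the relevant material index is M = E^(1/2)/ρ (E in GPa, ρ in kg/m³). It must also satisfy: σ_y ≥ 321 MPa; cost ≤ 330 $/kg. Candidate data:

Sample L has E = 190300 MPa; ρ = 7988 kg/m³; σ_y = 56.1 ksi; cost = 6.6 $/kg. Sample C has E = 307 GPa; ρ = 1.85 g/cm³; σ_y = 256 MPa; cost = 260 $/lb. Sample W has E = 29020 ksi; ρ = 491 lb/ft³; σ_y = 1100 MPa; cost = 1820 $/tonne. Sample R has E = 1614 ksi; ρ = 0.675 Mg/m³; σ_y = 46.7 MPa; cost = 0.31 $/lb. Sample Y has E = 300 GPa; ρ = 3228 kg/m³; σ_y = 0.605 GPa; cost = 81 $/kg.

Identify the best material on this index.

sample Y

Screen on constraints: σ_y ≥ 321 MPa; cost ≤ 330 $/kg. Survivors: sample L, sample W, sample Y.
Putting every candidate on a common basis:
  sample L: E = 190.3 GPa, ρ = 7988 kg/m³
  sample W: E = 200.1 GPa, ρ = 7865 kg/m³
  sample Y: E = 300.0 GPa, ρ = 3228 kg/m³
  sample Y: M = 5.37×10⁻³
  sample W: M = 1.80×10⁻³
  sample L: M = 1.73×10⁻³
Sample Y ranks first.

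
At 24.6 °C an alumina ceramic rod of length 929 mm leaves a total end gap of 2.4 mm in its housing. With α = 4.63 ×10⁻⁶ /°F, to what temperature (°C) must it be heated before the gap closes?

α = 4.63×10⁻⁶/°F × 9/5 = 8.33×10⁻⁶/K.
α·L₀·ΔT = 2.4 mm ⇒ ΔT = 2.4 / (8.33×10⁻⁶ × 929.0) = 310.0 K.
T = 24.6 + 310.0 = 334.6 °C.

335 °C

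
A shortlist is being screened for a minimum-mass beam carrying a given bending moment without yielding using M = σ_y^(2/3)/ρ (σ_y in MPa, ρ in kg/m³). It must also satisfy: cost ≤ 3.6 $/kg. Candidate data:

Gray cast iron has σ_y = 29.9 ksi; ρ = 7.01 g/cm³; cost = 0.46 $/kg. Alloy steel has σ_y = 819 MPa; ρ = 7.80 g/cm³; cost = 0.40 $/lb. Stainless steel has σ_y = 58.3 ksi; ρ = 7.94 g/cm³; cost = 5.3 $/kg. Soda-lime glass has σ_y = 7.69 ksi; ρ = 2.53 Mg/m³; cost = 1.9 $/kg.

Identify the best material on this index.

Screen on constraints: cost ≤ 3.6 $/kg. Survivors: gray cast iron, alloy steel, soda-lime glass.
In SI units:
  gray cast iron: σ_y = 206.2 MPa, ρ = 7010 kg/m³
  alloy steel: σ_y = 819.0 MPa, ρ = 7800 kg/m³
  soda-lime glass: σ_y = 53.02 MPa, ρ = 2530 kg/m³
  alloy steel: M = 11.2×10⁻³
  soda-lime glass: M = 5.58×10⁻³
  gray cast iron: M = 4.98×10⁻³
Alloy steel has the largest M.

alloy steel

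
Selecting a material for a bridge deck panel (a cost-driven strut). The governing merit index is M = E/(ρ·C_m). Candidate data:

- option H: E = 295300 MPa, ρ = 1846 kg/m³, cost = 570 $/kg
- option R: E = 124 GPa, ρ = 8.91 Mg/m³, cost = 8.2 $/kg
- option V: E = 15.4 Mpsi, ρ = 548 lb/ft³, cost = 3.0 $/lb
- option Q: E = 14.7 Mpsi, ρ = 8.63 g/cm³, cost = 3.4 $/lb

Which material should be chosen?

option V

Convert each candidate to consistent units, then evaluate M:
  option H: E = 295.3 GPa, ρ = 1846 kg/m³, cost = 570.0 $/kg
  option R: E = 124.0 GPa, ρ = 8910 kg/m³, cost = 8.200 $/kg
  option V: E = 106.2 GPa, ρ = 8778 kg/m³, cost = 6.614 $/kg
  option Q: E = 101.4 GPa, ρ = 8630 kg/m³, cost = 7.496 $/kg
  option V: M = 1.83 MN·m per $
  option R: M = 1.70 MN·m per $
  option Q: M = 1.57 MN·m per $
  option H: M = 0.281 MN·m per $
Option V ranks first.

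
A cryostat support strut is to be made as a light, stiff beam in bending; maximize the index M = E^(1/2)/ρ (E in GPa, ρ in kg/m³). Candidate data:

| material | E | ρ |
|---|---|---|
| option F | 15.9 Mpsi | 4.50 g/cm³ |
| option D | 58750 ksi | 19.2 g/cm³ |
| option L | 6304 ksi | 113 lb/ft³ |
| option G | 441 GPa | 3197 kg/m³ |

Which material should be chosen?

Normalizing units and computing the index:
  option F: E = 109.6 GPa, ρ = 4500 kg/m³
  option D: E = 405.1 GPa, ρ = 19200 kg/m³
  option L: E = 43.46 GPa, ρ = 1810 kg/m³
  option G: E = 441.0 GPa, ρ = 3197 kg/m³
  option G: M = 6.57×10⁻³
  option L: M = 3.64×10⁻³
  option F: M = 2.33×10⁻³
  option D: M = 1.05×10⁻³
Option G has the largest M.

option G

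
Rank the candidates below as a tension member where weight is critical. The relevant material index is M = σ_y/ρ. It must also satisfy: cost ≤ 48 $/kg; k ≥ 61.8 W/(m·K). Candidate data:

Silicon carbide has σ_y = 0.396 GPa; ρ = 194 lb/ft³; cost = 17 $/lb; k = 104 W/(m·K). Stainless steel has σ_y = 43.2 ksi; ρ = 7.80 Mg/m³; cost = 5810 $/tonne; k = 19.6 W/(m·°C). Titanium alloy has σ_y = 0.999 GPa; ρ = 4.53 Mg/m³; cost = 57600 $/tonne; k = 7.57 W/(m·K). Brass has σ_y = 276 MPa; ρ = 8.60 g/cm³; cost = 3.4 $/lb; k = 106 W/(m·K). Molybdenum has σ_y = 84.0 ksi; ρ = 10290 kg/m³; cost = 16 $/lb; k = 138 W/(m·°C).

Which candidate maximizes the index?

silicon carbide

Screen on constraints: cost ≤ 48 $/kg; k ≥ 61.8 W/(m·K). Survivors: silicon carbide, brass, molybdenum.
In SI units:
  silicon carbide: σ_y = 396.0 MPa, ρ = 3108 kg/m³
  brass: σ_y = 276.0 MPa, ρ = 8600 kg/m³
  molybdenum: σ_y = 579.2 MPa, ρ = 10290 kg/m³
  silicon carbide: M = 127 kN·m/kg
  molybdenum: M = 56.3 kN·m/kg
  brass: M = 32.1 kN·m/kg
Silicon carbide ranks first.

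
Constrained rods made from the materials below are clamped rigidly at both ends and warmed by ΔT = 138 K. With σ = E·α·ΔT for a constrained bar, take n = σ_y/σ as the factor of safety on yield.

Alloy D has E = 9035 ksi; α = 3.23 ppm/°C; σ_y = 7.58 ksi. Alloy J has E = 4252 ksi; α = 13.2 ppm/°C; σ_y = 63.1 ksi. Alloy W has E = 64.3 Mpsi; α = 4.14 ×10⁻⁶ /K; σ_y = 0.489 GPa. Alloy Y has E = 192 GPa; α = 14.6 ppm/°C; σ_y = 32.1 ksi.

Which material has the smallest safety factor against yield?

alloy Y

With everything in SI (GPa, ×10⁻⁶/K, MPa):
  alloy D: E = 62.29, α = 3.23, σ_y = 52.26 → σ = 27.8 MPa, n = 1.88
  alloy J: E = 29.32, α = 13.2, σ_y = 435.1 → σ = 53.4 MPa, n = 8.15
  alloy W: E = 443.3, α = 4.14, σ_y = 489.0 → σ = 253 MPa, n = 1.93
  alloy Y: E = 192.0, α = 14.6, σ_y = 221.3 → σ = 387 MPa, n = 0.572
The minimum is alloy Y at n = 0.572.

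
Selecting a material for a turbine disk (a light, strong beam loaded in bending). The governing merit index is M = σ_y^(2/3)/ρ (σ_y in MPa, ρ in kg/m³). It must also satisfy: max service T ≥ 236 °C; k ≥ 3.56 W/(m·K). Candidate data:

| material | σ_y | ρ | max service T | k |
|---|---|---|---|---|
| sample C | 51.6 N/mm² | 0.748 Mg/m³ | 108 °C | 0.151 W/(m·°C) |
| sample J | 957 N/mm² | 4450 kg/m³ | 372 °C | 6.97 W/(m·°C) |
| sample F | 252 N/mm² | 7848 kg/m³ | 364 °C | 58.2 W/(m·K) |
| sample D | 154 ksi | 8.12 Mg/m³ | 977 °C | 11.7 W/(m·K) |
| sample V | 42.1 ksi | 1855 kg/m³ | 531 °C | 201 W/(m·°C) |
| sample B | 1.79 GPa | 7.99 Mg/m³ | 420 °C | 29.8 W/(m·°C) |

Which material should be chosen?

Screen on constraints: max service T ≥ 236 °C; k ≥ 3.56 W/(m·K). Survivors: sample J, sample F, sample D, sample V, sample B.
Normalizing units and computing the index:
  sample J: σ_y = 957.0 MPa, ρ = 4450 kg/m³
  sample F: σ_y = 252.0 MPa, ρ = 7848 kg/m³
  sample D: σ_y = 1062 MPa, ρ = 8120 kg/m³
  sample V: σ_y = 290.3 MPa, ρ = 1855 kg/m³
  sample B: σ_y = 1790 MPa, ρ = 7990 kg/m³
  sample V: M = 23.6×10⁻³
  sample J: M = 21.8×10⁻³
  sample B: M = 18.5×10⁻³
  sample D: M = 12.8×10⁻³
  sample F: M = 5.08×10⁻³
Highest index: sample V.

sample V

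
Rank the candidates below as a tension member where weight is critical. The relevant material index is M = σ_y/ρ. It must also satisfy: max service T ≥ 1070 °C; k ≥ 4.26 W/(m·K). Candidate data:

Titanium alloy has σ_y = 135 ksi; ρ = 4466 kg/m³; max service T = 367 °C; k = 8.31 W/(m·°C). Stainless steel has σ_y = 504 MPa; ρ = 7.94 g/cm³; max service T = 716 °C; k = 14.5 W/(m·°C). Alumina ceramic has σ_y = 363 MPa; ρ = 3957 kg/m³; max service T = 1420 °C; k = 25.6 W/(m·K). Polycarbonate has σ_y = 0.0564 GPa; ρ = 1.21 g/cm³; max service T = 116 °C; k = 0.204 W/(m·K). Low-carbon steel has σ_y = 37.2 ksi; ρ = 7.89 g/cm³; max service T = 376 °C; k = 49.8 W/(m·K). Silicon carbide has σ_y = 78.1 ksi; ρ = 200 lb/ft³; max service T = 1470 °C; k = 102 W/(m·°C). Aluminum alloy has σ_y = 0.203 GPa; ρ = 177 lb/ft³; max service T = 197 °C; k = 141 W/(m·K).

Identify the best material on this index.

silicon carbide

Screen on constraints: max service T ≥ 1070 °C; k ≥ 4.26 W/(m·K). Survivors: alumina ceramic, silicon carbide.
Convert each candidate to consistent units, then evaluate M:
  alumina ceramic: σ_y = 363.0 MPa, ρ = 3957 kg/m³
  silicon carbide: σ_y = 538.5 MPa, ρ = 3204 kg/m³
  silicon carbide: M = 168 kN·m/kg
  alumina ceramic: M = 91.7 kN·m/kg
The maximum is for silicon carbide.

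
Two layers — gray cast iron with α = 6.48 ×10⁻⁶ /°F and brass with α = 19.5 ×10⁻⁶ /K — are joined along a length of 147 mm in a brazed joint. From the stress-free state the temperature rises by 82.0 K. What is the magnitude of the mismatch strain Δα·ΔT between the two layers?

gray cast iron: α = 6.48×10⁻⁶/°F × 9/5 = 11.7×10⁻⁶/K.
Δα = |11.7 − 19.5|×10⁻⁶/K = 7.84×10⁻⁶/K.
Mismatch strain = Δα·ΔT = 7.84×10⁻⁶ × 82.0 = 6.43×10⁻⁴.

6.43×10⁻⁴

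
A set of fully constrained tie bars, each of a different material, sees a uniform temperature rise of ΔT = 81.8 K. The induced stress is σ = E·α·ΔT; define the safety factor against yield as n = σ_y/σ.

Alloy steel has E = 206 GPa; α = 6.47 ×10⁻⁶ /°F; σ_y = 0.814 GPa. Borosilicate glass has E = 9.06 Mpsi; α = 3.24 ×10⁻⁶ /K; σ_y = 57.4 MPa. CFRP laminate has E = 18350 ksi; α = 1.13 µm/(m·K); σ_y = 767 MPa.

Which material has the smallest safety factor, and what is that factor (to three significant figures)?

borosilicate glass, n = 3.47

Converting E to GPa, α to ×10⁻⁶/K, σ_y to MPa, then σ and n for each:
  alloy steel: E = 206.0, α = 11.6, σ_y = 814.0 → σ = 196 MPa, n = 4.15
  borosilicate glass: E = 62.47, α = 3.24, σ_y = 57.40 → σ = 16.6 MPa, n = 3.47
  CFRP laminate: E = 126.5, α = 1.13, σ_y = 767.0 → σ = 11.7 MPa, n = 65.6
Borosilicate glass has the lowest safety factor, n = 3.47.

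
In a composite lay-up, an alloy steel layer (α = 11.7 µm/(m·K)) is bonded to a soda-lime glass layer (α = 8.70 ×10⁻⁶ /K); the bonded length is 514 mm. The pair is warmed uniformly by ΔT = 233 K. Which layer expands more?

alloy steel

α(alloy steel) = 11.7×10⁻⁶/K vs α(soda-lime glass) = 8.70×10⁻⁶/K.
Higher α expands more for the same ΔT: alloy steel.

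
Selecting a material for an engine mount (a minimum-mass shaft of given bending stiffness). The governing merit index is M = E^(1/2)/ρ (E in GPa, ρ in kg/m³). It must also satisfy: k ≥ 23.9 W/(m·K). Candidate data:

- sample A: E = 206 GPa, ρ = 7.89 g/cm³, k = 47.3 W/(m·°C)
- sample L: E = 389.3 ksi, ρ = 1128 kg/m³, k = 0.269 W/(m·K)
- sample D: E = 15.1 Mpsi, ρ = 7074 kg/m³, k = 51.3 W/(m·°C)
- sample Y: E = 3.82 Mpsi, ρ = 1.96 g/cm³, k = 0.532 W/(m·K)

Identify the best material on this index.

Screen on constraints: k ≥ 23.9 W/(m·K). Survivors: sample A, sample D.
Normalizing units and computing the index:
  sample A: E = 206.0 GPa, ρ = 7890 kg/m³
  sample D: E = 104.1 GPa, ρ = 7074 kg/m³
  sample A: M = 1.82×10⁻³
  sample D: M = 1.44×10⁻³
Sample A ranks first.

sample A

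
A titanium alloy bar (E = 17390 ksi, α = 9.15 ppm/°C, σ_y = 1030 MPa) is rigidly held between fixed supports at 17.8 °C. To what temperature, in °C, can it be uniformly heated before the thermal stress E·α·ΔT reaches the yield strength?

957 °C

E = 17390 ksi = 119.9 GPa.
E·α·ΔT = 1030 MPa ⇒ ΔT = 1030 / (119.9×10³ × 9.15×10⁻⁶) = 938.9 K.
T = 17.8 + 938.9 = 956.7 °C.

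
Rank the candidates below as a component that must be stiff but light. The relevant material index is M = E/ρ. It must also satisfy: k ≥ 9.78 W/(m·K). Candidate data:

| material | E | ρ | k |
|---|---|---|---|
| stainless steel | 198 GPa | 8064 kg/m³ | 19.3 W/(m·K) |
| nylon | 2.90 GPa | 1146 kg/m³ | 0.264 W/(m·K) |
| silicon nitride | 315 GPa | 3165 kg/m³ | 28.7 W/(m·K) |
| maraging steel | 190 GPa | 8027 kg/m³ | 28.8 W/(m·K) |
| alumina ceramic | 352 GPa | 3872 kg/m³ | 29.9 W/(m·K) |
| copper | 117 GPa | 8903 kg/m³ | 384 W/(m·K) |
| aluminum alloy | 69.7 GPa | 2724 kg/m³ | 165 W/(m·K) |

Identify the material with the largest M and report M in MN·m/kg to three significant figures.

Screen on constraints: k ≥ 9.78 W/(m·K). Survivors: stainless steel, silicon nitride, maraging steel, alumina ceramic, copper, aluminum alloy.
Per-candidate index values:
  silicon nitride: M = 99.5 MN·m/kg
  alumina ceramic: M = 90.9 MN·m/kg
  aluminum alloy: M = 25.6 MN·m/kg
  stainless steel: M = 24.6 MN·m/kg
  maraging steel: M = 23.7 MN·m/kg
  copper: M = 13.1 MN·m/kg
Silicon nitride ranks first.

silicon nitride, M = 99.5 MN·m/kg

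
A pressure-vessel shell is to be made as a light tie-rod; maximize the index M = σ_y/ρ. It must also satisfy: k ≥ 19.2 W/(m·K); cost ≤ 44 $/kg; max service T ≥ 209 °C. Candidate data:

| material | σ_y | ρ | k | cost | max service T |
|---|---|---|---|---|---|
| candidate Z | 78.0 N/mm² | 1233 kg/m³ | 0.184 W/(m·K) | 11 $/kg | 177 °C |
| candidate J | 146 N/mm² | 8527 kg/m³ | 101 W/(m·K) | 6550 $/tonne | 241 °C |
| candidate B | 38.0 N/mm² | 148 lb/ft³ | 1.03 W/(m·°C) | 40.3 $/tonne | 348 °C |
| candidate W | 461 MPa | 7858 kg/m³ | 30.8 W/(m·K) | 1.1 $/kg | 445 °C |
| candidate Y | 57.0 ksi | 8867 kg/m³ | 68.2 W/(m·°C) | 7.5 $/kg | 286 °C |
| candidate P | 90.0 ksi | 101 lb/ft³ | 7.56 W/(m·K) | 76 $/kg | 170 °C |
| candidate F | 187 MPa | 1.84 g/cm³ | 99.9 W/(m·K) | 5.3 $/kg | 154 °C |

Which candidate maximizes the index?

candidate W

Screen on constraints: k ≥ 19.2 W/(m·K); cost ≤ 44 $/kg; max service T ≥ 209 °C. Survivors: candidate J, candidate W, candidate Y.
Putting every candidate on a common basis:
  candidate J: σ_y = 146.0 MPa, ρ = 8527 kg/m³
  candidate W: σ_y = 461.0 MPa, ρ = 7858 kg/m³
  candidate Y: σ_y = 393.0 MPa, ρ = 8867 kg/m³
  candidate W: M = 58.7 kN·m/kg
  candidate Y: M = 44.3 kN·m/kg
  candidate J: M = 17.1 kN·m/kg
The maximum is for candidate W.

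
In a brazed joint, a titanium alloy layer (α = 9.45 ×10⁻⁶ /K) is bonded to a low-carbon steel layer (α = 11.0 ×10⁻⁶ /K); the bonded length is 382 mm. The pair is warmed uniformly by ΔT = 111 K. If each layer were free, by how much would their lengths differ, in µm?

Δα = |9.45 − 11.0|×10⁻⁶/K = 1.55×10⁻⁶/K.
ΔL_mismatch = Δα·L·ΔT = 1.55×10⁻⁶ × 382.0 mm × 111.0 K = 65.7 µm.

65.7 µm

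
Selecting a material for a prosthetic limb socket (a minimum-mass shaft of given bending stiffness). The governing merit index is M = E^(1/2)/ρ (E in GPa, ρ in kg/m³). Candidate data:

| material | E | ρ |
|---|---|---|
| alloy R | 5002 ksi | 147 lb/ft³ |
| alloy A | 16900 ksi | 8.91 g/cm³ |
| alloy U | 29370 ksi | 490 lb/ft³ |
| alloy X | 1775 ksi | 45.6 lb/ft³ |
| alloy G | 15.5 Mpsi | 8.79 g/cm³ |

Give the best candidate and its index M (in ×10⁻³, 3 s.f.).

Putting every candidate on a common basis:
  alloy R: E = 34.49 GPa, ρ = 2355 kg/m³
  alloy A: E = 116.5 GPa, ρ = 8910 kg/m³
  alloy U: E = 202.5 GPa, ρ = 7849 kg/m³
  alloy X: E = 12.24 GPa, ρ = 730.4 kg/m³
  alloy G: E = 106.9 GPa, ρ = 8790 kg/m³
  alloy X: M = 4.79×10⁻³
  alloy R: M = 2.49×10⁻³
  alloy U: M = 1.81×10⁻³
  alloy A: M = 1.21×10⁻³
  alloy G: M = 1.18×10⁻³
Alloy X ranks first.

alloy X, M = 4.79×10⁻³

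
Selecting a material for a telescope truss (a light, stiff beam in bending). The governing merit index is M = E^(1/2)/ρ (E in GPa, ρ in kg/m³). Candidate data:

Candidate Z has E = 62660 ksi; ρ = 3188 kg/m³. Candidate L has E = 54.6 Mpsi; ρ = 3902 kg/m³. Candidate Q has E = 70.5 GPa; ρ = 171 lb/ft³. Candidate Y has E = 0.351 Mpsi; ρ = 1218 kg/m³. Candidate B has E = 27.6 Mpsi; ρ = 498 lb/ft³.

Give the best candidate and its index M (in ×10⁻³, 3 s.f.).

candidate Z, M = 6.52×10⁻³

In SI units:
  candidate Z: E = 432.0 GPa, ρ = 3188 kg/m³
  candidate L: E = 376.5 GPa, ρ = 3902 kg/m³
  candidate Q: E = 70.50 GPa, ρ = 2739 kg/m³
  candidate Y: E = 2.420 GPa, ρ = 1218 kg/m³
  candidate B: E = 190.3 GPa, ρ = 7977 kg/m³
  candidate Z: M = 6.52×10⁻³
  candidate L: M = 4.97×10⁻³
  candidate Q: M = 3.07×10⁻³
  candidate B: M = 1.73×10⁻³
  candidate Y: M = 1.28×10⁻³
Highest index: candidate Z.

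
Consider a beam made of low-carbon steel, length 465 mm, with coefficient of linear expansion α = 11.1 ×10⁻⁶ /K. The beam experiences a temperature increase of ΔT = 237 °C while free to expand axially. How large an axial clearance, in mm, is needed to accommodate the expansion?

ΔL = α·L₀·ΔT = 11.1×10⁻⁶ × 465 mm × 237.0 K = 1.22 mm.

1.22 mm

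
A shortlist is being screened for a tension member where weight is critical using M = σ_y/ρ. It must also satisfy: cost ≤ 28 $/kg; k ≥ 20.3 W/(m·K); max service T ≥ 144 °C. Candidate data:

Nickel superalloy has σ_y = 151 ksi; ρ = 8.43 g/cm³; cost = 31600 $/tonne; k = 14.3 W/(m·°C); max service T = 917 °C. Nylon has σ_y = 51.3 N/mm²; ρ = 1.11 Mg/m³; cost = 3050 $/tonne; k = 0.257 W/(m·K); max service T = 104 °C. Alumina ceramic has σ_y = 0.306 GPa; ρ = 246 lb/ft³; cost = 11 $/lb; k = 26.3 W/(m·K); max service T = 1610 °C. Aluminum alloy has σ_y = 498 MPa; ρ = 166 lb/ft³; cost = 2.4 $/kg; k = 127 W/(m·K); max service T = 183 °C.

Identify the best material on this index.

Screen on constraints: cost ≤ 28 $/kg; k ≥ 20.3 W/(m·K); max service T ≥ 144 °C. Survivors: alumina ceramic, aluminum alloy.
Normalizing units and computing the index:
  alumina ceramic: σ_y = 306.0 MPa, ρ = 3941 kg/m³
  aluminum alloy: σ_y = 498.0 MPa, ρ = 2659 kg/m³
  aluminum alloy: M = 187 kN·m/kg
  alumina ceramic: M = 77.7 kN·m/kg
Aluminum alloy has the largest M.

aluminum alloy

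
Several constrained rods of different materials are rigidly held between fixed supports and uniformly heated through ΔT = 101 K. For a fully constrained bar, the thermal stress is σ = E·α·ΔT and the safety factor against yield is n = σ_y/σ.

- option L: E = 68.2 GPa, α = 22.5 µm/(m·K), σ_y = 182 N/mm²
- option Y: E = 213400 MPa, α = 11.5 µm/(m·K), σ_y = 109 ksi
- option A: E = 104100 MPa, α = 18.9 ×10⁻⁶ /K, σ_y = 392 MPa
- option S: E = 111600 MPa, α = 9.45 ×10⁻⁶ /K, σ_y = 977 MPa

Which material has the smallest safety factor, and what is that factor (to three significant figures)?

option L, n = 1.17

Converting E to GPa, α to ×10⁻⁶/K, σ_y to MPa, then σ and n for each:
  option L: E = 68.20, α = 22.5, σ_y = 182.0 → σ = 155 MPa, n = 1.17
  option Y: E = 213.4, α = 11.5, σ_y = 751.5 → σ = 248 MPa, n = 3.03
  option A: E = 104.1, α = 18.9, σ_y = 392.0 → σ = 199 MPa, n = 1.97
  option S: E = 111.6, α = 9.45, σ_y = 977.0 → σ = 107 MPa, n = 9.17
The minimum is option L at n = 1.17.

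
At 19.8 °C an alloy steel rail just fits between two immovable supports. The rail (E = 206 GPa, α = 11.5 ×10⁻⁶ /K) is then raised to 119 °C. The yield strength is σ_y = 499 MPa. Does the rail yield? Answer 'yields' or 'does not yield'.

does not yield

ΔT = 99.20 K. Constrained thermal stress σ = E·α·ΔT = 206.0×10³ MPa × 11.5×10⁻⁶ × 99.20 = 235 MPa (compressive).
Compare to σ_y = 499 MPa: σ < σ_y, so it does not yield.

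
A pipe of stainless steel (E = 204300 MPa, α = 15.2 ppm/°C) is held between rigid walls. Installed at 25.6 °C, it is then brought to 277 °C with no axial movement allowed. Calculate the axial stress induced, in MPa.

781 MPa

E = 204300 MPa = 204.3 GPa.
ΔT = 251.4 K. Constrained thermal stress σ = E·α·ΔT = 204.3×10³ MPa × 15.2×10⁻⁶ × 251.4 = 781 MPa (compressive).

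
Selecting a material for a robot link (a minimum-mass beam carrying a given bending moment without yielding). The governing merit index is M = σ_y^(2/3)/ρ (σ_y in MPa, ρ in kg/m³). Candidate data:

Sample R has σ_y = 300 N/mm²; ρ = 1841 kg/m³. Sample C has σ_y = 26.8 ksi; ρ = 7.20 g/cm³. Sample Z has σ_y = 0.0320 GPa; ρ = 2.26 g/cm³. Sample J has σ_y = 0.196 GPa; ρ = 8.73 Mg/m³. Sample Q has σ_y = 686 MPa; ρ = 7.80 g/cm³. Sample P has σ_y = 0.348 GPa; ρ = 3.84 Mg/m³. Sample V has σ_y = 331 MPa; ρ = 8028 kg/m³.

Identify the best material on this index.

sample R

Normalizing units and computing the index:
  sample R: σ_y = 300.0 MPa, ρ = 1841 kg/m³
  sample C: σ_y = 184.8 MPa, ρ = 7200 kg/m³
  sample Z: σ_y = 32.00 MPa, ρ = 2260 kg/m³
  sample J: σ_y = 196.0 MPa, ρ = 8730 kg/m³
  sample Q: σ_y = 686.0 MPa, ρ = 7800 kg/m³
  sample P: σ_y = 348.0 MPa, ρ = 3840 kg/m³
  sample V: σ_y = 331.0 MPa, ρ = 8028 kg/m³
  sample R: M = 24.3×10⁻³
  sample P: M = 12.9×10⁻³
  sample Q: M = 9.97×10⁻³
  sample V: M = 5.96×10⁻³
  sample C: M = 4.51×10⁻³
  sample Z: M = 4.46×10⁻³
  sample J: M = 3.87×10⁻³
Highest index: sample R.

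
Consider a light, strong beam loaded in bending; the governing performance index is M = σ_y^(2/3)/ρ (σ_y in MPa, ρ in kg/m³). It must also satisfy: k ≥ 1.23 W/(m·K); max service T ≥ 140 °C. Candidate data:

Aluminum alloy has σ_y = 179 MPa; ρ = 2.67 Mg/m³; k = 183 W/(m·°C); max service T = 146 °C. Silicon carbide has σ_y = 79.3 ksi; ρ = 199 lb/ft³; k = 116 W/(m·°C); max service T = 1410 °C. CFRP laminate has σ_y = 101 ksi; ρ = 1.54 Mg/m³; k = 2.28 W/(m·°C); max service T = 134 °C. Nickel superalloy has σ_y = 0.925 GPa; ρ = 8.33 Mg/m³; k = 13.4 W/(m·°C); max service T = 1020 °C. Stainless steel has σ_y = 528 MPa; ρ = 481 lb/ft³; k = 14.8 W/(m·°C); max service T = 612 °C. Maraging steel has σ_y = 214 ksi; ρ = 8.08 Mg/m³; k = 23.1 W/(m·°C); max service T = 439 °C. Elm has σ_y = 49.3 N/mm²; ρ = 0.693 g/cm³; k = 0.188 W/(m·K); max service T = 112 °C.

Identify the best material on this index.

silicon carbide

Screen on constraints: k ≥ 1.23 W/(m·K); max service T ≥ 140 °C. Survivors: aluminum alloy, silicon carbide, nickel superalloy, stainless steel, maraging steel.
After converting to SI:
  aluminum alloy: σ_y = 179.0 MPa, ρ = 2670 kg/m³
  silicon carbide: σ_y = 546.8 MPa, ρ = 3188 kg/m³
  nickel superalloy: σ_y = 925.0 MPa, ρ = 8330 kg/m³
  stainless steel: σ_y = 528.0 MPa, ρ = 7705 kg/m³
  maraging steel: σ_y = 1475 MPa, ρ = 8080 kg/m³
  silicon carbide: M = 21.0×10⁻³
  maraging steel: M = 16.0×10⁻³
  aluminum alloy: M = 11.9×10⁻³
  nickel superalloy: M = 11.4×10⁻³
  stainless steel: M = 8.48×10⁻³
Highest index: silicon carbide.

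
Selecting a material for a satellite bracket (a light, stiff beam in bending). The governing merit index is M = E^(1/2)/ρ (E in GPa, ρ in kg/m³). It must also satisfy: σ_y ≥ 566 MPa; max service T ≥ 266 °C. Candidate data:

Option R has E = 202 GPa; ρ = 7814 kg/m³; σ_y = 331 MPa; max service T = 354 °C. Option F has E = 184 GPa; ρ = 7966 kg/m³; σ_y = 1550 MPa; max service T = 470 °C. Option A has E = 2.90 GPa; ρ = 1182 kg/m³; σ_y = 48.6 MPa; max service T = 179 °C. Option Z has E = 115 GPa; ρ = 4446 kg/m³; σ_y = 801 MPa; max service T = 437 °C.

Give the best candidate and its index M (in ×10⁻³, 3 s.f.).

Screen on constraints: σ_y ≥ 566 MPa; max service T ≥ 266 °C. Survivors: option F, option Z.
Per-candidate index values:
  option Z: M = 2.41×10⁻³
  option F: M = 1.70×10⁻³
The maximum is for option Z.

option Z, M = 2.41×10⁻³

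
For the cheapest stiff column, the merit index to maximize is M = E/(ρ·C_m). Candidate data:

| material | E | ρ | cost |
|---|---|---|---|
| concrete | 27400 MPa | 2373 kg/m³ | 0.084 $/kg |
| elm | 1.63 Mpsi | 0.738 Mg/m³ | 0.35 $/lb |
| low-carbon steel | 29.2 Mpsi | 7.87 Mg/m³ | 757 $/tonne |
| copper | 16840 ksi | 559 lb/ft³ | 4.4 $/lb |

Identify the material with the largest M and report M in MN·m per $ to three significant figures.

concrete, M = 137 MN·m per $

After converting to SI:
  concrete: E = 27.40 GPa, ρ = 2373 kg/m³, cost = 0.08400 $/kg
  elm: E = 11.24 GPa, ρ = 738.0 kg/m³, cost = 0.7716 $/kg
  low-carbon steel: E = 201.3 GPa, ρ = 7870 kg/m³, cost = 0.7570 $/kg
  copper: E = 116.1 GPa, ρ = 8954 kg/m³, cost = 9.700 $/kg
  concrete: M = 137 MN·m per $
  low-carbon steel: M = 33.8 MN·m per $
  elm: M = 19.7 MN·m per $
  copper: M = 1.34 MN·m per $
Highest index: concrete.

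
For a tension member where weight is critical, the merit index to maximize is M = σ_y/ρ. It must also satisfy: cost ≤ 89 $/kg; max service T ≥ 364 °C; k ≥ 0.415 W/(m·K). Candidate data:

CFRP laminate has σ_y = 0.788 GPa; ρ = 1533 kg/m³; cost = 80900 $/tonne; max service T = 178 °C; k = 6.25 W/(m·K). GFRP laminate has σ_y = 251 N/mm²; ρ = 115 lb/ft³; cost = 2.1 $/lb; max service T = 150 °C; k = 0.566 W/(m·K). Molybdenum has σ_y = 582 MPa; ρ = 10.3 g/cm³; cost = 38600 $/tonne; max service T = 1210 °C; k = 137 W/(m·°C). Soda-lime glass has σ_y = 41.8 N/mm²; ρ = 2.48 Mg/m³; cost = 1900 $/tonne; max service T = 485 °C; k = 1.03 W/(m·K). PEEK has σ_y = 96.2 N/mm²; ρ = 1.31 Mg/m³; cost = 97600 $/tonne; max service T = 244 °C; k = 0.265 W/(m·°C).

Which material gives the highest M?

Screen on constraints: cost ≤ 89 $/kg; max service T ≥ 364 °C; k ≥ 0.415 W/(m·K). Survivors: molybdenum, soda-lime glass.
Convert each candidate to consistent units, then evaluate M:
  molybdenum: σ_y = 582.0 MPa, ρ = 10300 kg/m³
  soda-lime glass: σ_y = 41.80 MPa, ρ = 2480 kg/m³
  molybdenum: M = 56.5 kN·m/kg
  soda-lime glass: M = 16.9 kN·m/kg
The maximum is for molybdenum.

molybdenum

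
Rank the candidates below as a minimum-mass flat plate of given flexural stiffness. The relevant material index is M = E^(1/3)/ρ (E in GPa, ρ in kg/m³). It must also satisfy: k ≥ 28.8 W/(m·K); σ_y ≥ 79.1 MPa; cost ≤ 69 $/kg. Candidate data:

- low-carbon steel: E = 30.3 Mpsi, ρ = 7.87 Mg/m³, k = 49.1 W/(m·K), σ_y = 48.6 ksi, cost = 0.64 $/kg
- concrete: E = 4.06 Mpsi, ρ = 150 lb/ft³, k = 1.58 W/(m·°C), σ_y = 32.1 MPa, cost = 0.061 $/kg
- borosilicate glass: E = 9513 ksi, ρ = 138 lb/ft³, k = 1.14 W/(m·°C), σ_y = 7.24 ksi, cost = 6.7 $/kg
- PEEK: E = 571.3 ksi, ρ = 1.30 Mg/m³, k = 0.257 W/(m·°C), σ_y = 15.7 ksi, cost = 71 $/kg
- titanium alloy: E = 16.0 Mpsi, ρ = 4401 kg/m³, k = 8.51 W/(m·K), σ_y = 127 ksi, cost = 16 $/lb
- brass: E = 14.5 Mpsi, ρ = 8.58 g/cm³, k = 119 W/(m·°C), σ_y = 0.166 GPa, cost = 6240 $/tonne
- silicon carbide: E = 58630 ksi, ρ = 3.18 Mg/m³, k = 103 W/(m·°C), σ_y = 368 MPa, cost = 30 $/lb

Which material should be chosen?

Screen on constraints: k ≥ 28.8 W/(m·K); σ_y ≥ 79.1 MPa; cost ≤ 69 $/kg. Survivors: low-carbon steel, brass, silicon carbide.
Convert each candidate to consistent units, then evaluate M:
  low-carbon steel: E = 208.9 GPa, ρ = 7870 kg/m³
  brass: E = 99.97 GPa, ρ = 8580 kg/m³
  silicon carbide: E = 404.2 GPa, ρ = 3180 kg/m³
  silicon carbide: M = 2.33×10⁻³
  low-carbon steel: M = 0.754×10⁻³
  brass: M = 0.541×10⁻³
The maximum is for silicon carbide.

silicon carbide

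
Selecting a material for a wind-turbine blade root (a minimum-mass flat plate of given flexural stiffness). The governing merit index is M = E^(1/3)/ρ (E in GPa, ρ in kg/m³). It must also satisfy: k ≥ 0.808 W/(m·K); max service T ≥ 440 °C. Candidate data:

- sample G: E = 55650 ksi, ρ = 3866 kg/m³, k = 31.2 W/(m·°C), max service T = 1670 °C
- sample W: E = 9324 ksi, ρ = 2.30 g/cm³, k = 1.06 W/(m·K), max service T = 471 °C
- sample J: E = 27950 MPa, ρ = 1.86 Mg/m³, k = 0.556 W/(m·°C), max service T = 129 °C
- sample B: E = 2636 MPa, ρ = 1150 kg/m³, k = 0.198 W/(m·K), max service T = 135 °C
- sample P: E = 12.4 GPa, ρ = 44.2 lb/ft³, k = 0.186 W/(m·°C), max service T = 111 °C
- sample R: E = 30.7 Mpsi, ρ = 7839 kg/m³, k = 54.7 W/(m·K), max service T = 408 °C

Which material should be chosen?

sample G

Screen on constraints: k ≥ 0.808 W/(m·K); max service T ≥ 440 °C. Survivors: sample G, sample W.
After converting to SI:
  sample G: E = 383.7 GPa, ρ = 3866 kg/m³
  sample W: E = 64.29 GPa, ρ = 2300 kg/m³
  sample G: M = 1.88×10⁻³
  sample W: M = 1.74×10⁻³
Sample G has the largest M.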